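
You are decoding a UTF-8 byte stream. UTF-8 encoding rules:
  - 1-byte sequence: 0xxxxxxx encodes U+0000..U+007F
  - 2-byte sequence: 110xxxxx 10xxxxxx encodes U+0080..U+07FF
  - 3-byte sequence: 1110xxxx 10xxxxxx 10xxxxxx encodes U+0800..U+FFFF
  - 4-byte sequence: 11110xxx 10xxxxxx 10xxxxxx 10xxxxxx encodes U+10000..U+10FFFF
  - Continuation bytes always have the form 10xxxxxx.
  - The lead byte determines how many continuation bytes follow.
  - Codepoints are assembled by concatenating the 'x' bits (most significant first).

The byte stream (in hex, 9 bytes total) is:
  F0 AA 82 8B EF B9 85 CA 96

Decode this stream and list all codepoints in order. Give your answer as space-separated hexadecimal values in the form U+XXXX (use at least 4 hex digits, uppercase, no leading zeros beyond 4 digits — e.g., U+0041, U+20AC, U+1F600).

Answer: U+2A08B U+FE45 U+0296

Derivation:
Byte[0]=F0: 4-byte lead, need 3 cont bytes. acc=0x0
Byte[1]=AA: continuation. acc=(acc<<6)|0x2A=0x2A
Byte[2]=82: continuation. acc=(acc<<6)|0x02=0xA82
Byte[3]=8B: continuation. acc=(acc<<6)|0x0B=0x2A08B
Completed: cp=U+2A08B (starts at byte 0)
Byte[4]=EF: 3-byte lead, need 2 cont bytes. acc=0xF
Byte[5]=B9: continuation. acc=(acc<<6)|0x39=0x3F9
Byte[6]=85: continuation. acc=(acc<<6)|0x05=0xFE45
Completed: cp=U+FE45 (starts at byte 4)
Byte[7]=CA: 2-byte lead, need 1 cont bytes. acc=0xA
Byte[8]=96: continuation. acc=(acc<<6)|0x16=0x296
Completed: cp=U+0296 (starts at byte 7)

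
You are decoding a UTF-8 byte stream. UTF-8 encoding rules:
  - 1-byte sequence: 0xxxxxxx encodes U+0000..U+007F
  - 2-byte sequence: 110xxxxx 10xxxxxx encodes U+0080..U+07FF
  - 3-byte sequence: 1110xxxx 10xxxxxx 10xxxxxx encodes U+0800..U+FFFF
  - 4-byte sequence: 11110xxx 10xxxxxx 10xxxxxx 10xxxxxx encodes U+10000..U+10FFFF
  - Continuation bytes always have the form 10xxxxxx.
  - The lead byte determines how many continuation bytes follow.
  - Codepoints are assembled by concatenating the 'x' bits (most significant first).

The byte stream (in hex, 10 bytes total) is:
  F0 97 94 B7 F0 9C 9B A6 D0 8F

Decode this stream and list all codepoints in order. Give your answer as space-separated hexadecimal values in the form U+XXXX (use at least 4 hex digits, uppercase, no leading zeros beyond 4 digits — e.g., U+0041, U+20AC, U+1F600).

Answer: U+17537 U+1C6E6 U+040F

Derivation:
Byte[0]=F0: 4-byte lead, need 3 cont bytes. acc=0x0
Byte[1]=97: continuation. acc=(acc<<6)|0x17=0x17
Byte[2]=94: continuation. acc=(acc<<6)|0x14=0x5D4
Byte[3]=B7: continuation. acc=(acc<<6)|0x37=0x17537
Completed: cp=U+17537 (starts at byte 0)
Byte[4]=F0: 4-byte lead, need 3 cont bytes. acc=0x0
Byte[5]=9C: continuation. acc=(acc<<6)|0x1C=0x1C
Byte[6]=9B: continuation. acc=(acc<<6)|0x1B=0x71B
Byte[7]=A6: continuation. acc=(acc<<6)|0x26=0x1C6E6
Completed: cp=U+1C6E6 (starts at byte 4)
Byte[8]=D0: 2-byte lead, need 1 cont bytes. acc=0x10
Byte[9]=8F: continuation. acc=(acc<<6)|0x0F=0x40F
Completed: cp=U+040F (starts at byte 8)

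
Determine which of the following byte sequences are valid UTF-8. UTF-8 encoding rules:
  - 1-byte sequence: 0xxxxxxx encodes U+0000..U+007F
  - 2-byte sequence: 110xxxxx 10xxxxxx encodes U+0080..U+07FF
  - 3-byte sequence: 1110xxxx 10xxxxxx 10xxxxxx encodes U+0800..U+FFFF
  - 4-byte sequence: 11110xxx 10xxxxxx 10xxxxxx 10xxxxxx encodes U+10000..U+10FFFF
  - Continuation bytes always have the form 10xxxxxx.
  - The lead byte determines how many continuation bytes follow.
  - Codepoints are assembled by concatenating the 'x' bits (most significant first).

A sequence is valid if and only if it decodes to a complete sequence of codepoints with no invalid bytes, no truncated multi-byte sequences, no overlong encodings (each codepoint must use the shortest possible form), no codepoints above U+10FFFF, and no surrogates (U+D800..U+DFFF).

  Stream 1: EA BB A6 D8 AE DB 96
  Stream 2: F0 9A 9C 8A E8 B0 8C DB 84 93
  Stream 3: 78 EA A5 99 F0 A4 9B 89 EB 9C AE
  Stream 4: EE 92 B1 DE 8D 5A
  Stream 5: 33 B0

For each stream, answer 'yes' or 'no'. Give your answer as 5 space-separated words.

Answer: yes no yes yes no

Derivation:
Stream 1: decodes cleanly. VALID
Stream 2: error at byte offset 9. INVALID
Stream 3: decodes cleanly. VALID
Stream 4: decodes cleanly. VALID
Stream 5: error at byte offset 1. INVALID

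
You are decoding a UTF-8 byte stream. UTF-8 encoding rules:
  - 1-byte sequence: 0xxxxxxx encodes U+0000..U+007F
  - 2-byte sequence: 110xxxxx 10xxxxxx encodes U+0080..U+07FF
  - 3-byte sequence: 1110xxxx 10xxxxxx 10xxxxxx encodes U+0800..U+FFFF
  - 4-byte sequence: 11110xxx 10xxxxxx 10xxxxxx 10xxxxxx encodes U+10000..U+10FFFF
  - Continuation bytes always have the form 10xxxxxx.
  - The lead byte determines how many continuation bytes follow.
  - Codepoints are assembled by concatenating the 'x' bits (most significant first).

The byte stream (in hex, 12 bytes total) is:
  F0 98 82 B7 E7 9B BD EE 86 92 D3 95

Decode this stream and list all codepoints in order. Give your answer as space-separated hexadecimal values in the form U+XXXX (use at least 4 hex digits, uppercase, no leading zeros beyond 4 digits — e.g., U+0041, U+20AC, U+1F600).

Byte[0]=F0: 4-byte lead, need 3 cont bytes. acc=0x0
Byte[1]=98: continuation. acc=(acc<<6)|0x18=0x18
Byte[2]=82: continuation. acc=(acc<<6)|0x02=0x602
Byte[3]=B7: continuation. acc=(acc<<6)|0x37=0x180B7
Completed: cp=U+180B7 (starts at byte 0)
Byte[4]=E7: 3-byte lead, need 2 cont bytes. acc=0x7
Byte[5]=9B: continuation. acc=(acc<<6)|0x1B=0x1DB
Byte[6]=BD: continuation. acc=(acc<<6)|0x3D=0x76FD
Completed: cp=U+76FD (starts at byte 4)
Byte[7]=EE: 3-byte lead, need 2 cont bytes. acc=0xE
Byte[8]=86: continuation. acc=(acc<<6)|0x06=0x386
Byte[9]=92: continuation. acc=(acc<<6)|0x12=0xE192
Completed: cp=U+E192 (starts at byte 7)
Byte[10]=D3: 2-byte lead, need 1 cont bytes. acc=0x13
Byte[11]=95: continuation. acc=(acc<<6)|0x15=0x4D5
Completed: cp=U+04D5 (starts at byte 10)

Answer: U+180B7 U+76FD U+E192 U+04D5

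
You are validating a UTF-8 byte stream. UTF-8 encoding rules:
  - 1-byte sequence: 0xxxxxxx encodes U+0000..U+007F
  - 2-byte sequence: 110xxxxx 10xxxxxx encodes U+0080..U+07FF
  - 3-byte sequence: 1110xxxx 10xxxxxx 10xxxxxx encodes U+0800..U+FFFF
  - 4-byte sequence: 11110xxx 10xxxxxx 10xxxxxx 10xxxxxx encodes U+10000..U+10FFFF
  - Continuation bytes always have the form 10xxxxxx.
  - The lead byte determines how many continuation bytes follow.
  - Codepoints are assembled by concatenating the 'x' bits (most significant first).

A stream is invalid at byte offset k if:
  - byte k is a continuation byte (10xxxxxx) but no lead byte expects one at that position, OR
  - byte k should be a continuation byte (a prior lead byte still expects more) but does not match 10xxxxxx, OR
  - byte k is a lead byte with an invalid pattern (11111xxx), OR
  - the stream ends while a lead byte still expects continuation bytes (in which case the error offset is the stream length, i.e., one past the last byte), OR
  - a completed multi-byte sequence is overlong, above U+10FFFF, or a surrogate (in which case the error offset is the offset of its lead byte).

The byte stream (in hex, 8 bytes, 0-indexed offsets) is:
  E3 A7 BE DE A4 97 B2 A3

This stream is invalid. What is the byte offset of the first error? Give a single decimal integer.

Byte[0]=E3: 3-byte lead, need 2 cont bytes. acc=0x3
Byte[1]=A7: continuation. acc=(acc<<6)|0x27=0xE7
Byte[2]=BE: continuation. acc=(acc<<6)|0x3E=0x39FE
Completed: cp=U+39FE (starts at byte 0)
Byte[3]=DE: 2-byte lead, need 1 cont bytes. acc=0x1E
Byte[4]=A4: continuation. acc=(acc<<6)|0x24=0x7A4
Completed: cp=U+07A4 (starts at byte 3)
Byte[5]=97: INVALID lead byte (not 0xxx/110x/1110/11110)

Answer: 5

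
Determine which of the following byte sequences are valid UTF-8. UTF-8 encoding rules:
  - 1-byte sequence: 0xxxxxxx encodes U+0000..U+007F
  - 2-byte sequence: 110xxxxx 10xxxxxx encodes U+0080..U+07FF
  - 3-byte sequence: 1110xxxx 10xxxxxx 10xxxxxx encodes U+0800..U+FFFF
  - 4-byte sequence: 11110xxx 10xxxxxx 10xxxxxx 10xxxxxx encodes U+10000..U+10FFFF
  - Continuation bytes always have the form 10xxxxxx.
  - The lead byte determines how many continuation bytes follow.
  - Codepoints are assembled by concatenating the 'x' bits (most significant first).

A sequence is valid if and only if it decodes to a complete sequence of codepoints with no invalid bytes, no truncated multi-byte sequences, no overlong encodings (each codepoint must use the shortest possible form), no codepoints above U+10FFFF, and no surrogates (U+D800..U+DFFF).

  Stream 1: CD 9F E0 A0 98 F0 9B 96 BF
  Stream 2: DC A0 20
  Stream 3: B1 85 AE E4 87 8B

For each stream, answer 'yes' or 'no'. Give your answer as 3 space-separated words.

Answer: yes yes no

Derivation:
Stream 1: decodes cleanly. VALID
Stream 2: decodes cleanly. VALID
Stream 3: error at byte offset 0. INVALID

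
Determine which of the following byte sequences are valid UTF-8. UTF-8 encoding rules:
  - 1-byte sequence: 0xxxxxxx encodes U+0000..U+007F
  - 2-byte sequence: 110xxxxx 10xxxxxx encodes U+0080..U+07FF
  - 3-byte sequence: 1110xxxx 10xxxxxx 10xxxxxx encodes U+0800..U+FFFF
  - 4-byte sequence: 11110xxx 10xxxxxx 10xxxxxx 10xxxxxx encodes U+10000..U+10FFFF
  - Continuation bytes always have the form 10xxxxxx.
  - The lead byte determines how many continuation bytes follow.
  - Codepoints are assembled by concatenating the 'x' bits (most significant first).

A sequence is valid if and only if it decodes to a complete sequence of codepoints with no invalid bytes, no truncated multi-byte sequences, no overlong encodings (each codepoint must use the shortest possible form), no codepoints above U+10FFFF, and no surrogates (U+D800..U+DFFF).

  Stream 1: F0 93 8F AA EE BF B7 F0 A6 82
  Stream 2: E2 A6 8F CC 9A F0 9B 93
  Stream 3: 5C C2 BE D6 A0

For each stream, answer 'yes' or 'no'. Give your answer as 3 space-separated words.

Answer: no no yes

Derivation:
Stream 1: error at byte offset 10. INVALID
Stream 2: error at byte offset 8. INVALID
Stream 3: decodes cleanly. VALID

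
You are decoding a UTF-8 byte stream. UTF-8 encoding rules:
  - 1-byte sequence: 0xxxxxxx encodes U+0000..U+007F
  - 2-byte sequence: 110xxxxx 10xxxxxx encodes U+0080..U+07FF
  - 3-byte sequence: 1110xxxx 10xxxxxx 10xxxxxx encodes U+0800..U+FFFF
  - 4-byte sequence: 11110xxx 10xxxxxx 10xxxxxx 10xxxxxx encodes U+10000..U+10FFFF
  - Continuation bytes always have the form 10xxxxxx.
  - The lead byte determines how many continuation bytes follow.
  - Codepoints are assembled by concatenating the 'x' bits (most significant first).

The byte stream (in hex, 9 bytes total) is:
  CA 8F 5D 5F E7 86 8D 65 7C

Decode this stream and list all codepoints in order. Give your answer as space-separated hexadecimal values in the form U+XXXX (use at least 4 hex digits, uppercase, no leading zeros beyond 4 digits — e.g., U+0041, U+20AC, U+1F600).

Answer: U+028F U+005D U+005F U+718D U+0065 U+007C

Derivation:
Byte[0]=CA: 2-byte lead, need 1 cont bytes. acc=0xA
Byte[1]=8F: continuation. acc=(acc<<6)|0x0F=0x28F
Completed: cp=U+028F (starts at byte 0)
Byte[2]=5D: 1-byte ASCII. cp=U+005D
Byte[3]=5F: 1-byte ASCII. cp=U+005F
Byte[4]=E7: 3-byte lead, need 2 cont bytes. acc=0x7
Byte[5]=86: continuation. acc=(acc<<6)|0x06=0x1C6
Byte[6]=8D: continuation. acc=(acc<<6)|0x0D=0x718D
Completed: cp=U+718D (starts at byte 4)
Byte[7]=65: 1-byte ASCII. cp=U+0065
Byte[8]=7C: 1-byte ASCII. cp=U+007C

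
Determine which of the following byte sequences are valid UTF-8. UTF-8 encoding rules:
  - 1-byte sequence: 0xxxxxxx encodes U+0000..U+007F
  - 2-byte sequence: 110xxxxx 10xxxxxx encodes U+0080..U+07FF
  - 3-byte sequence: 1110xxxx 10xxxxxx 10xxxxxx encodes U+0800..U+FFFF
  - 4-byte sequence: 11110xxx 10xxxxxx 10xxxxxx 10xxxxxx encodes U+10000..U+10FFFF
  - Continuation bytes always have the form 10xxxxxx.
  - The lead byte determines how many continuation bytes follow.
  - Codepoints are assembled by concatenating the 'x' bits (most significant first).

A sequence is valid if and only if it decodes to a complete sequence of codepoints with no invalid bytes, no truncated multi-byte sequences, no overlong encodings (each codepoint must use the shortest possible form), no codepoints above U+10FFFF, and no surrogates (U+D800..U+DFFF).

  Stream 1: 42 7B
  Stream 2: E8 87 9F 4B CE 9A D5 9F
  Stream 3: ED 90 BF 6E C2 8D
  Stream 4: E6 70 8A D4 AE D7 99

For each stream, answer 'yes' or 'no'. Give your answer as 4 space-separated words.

Answer: yes yes yes no

Derivation:
Stream 1: decodes cleanly. VALID
Stream 2: decodes cleanly. VALID
Stream 3: decodes cleanly. VALID
Stream 4: error at byte offset 1. INVALID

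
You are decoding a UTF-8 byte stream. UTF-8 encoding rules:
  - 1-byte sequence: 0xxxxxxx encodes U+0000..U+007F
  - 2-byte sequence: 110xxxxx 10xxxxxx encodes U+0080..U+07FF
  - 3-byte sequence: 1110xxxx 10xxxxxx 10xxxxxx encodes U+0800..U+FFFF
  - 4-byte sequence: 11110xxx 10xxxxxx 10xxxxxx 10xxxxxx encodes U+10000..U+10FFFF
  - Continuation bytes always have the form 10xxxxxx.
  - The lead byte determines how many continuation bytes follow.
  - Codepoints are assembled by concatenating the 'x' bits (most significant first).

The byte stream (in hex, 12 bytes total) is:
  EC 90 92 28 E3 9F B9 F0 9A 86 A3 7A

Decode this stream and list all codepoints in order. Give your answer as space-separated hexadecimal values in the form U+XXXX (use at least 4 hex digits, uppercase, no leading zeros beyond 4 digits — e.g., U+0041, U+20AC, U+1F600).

Byte[0]=EC: 3-byte lead, need 2 cont bytes. acc=0xC
Byte[1]=90: continuation. acc=(acc<<6)|0x10=0x310
Byte[2]=92: continuation. acc=(acc<<6)|0x12=0xC412
Completed: cp=U+C412 (starts at byte 0)
Byte[3]=28: 1-byte ASCII. cp=U+0028
Byte[4]=E3: 3-byte lead, need 2 cont bytes. acc=0x3
Byte[5]=9F: continuation. acc=(acc<<6)|0x1F=0xDF
Byte[6]=B9: continuation. acc=(acc<<6)|0x39=0x37F9
Completed: cp=U+37F9 (starts at byte 4)
Byte[7]=F0: 4-byte lead, need 3 cont bytes. acc=0x0
Byte[8]=9A: continuation. acc=(acc<<6)|0x1A=0x1A
Byte[9]=86: continuation. acc=(acc<<6)|0x06=0x686
Byte[10]=A3: continuation. acc=(acc<<6)|0x23=0x1A1A3
Completed: cp=U+1A1A3 (starts at byte 7)
Byte[11]=7A: 1-byte ASCII. cp=U+007A

Answer: U+C412 U+0028 U+37F9 U+1A1A3 U+007A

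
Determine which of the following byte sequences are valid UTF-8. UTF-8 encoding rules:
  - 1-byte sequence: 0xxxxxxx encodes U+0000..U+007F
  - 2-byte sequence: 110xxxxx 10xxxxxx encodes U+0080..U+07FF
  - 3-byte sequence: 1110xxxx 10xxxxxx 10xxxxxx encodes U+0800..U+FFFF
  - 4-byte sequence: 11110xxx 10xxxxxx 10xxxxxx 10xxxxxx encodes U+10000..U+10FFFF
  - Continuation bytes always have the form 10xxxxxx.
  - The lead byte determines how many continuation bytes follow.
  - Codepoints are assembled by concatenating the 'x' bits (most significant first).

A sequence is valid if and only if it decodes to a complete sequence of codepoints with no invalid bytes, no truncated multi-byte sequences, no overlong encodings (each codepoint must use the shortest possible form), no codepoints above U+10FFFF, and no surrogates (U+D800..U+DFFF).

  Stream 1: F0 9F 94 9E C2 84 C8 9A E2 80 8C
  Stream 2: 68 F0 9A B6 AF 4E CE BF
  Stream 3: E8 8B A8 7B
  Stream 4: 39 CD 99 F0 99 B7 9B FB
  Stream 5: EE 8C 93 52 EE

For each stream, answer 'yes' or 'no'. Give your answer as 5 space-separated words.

Answer: yes yes yes no no

Derivation:
Stream 1: decodes cleanly. VALID
Stream 2: decodes cleanly. VALID
Stream 3: decodes cleanly. VALID
Stream 4: error at byte offset 7. INVALID
Stream 5: error at byte offset 5. INVALID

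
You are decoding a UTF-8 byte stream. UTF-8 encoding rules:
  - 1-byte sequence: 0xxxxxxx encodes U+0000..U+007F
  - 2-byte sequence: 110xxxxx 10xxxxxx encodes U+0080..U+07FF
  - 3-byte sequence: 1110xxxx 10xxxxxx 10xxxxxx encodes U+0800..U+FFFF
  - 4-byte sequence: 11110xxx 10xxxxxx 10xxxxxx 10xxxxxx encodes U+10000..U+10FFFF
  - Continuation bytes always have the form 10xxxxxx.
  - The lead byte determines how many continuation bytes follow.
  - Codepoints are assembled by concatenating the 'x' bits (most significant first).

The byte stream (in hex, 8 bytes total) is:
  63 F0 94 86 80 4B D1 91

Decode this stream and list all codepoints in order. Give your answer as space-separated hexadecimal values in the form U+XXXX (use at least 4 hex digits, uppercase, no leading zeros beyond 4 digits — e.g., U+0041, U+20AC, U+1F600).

Answer: U+0063 U+14180 U+004B U+0451

Derivation:
Byte[0]=63: 1-byte ASCII. cp=U+0063
Byte[1]=F0: 4-byte lead, need 3 cont bytes. acc=0x0
Byte[2]=94: continuation. acc=(acc<<6)|0x14=0x14
Byte[3]=86: continuation. acc=(acc<<6)|0x06=0x506
Byte[4]=80: continuation. acc=(acc<<6)|0x00=0x14180
Completed: cp=U+14180 (starts at byte 1)
Byte[5]=4B: 1-byte ASCII. cp=U+004B
Byte[6]=D1: 2-byte lead, need 1 cont bytes. acc=0x11
Byte[7]=91: continuation. acc=(acc<<6)|0x11=0x451
Completed: cp=U+0451 (starts at byte 6)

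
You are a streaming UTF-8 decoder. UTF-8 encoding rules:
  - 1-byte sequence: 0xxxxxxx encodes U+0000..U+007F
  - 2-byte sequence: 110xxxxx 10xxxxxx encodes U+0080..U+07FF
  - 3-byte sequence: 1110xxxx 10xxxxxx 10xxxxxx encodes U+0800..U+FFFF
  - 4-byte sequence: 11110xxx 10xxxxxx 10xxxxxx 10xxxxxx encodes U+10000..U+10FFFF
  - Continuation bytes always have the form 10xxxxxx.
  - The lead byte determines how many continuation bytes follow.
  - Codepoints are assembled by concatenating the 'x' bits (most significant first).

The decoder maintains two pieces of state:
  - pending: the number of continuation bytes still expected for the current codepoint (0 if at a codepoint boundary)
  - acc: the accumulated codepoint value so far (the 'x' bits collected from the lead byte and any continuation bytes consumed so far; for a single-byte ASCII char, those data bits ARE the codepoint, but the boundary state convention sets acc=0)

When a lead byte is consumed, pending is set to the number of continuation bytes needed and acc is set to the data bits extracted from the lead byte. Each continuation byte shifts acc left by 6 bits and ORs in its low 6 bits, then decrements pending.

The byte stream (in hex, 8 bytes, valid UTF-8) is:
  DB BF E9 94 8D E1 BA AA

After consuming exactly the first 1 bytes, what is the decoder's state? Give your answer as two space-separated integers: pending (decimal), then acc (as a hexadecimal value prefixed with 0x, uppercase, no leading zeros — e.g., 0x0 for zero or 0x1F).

Byte[0]=DB: 2-byte lead. pending=1, acc=0x1B

Answer: 1 0x1B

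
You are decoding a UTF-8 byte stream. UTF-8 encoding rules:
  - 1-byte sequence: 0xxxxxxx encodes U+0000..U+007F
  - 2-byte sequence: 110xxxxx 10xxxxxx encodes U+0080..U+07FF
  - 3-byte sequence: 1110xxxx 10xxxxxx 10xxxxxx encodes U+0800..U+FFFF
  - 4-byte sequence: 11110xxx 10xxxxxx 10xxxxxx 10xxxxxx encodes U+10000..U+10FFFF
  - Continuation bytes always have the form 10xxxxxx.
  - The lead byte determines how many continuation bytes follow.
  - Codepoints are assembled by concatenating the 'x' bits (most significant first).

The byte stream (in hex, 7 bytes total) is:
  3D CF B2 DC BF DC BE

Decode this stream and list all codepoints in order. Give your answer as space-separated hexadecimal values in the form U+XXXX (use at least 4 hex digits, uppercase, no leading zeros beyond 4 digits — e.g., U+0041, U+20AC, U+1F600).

Answer: U+003D U+03F2 U+073F U+073E

Derivation:
Byte[0]=3D: 1-byte ASCII. cp=U+003D
Byte[1]=CF: 2-byte lead, need 1 cont bytes. acc=0xF
Byte[2]=B2: continuation. acc=(acc<<6)|0x32=0x3F2
Completed: cp=U+03F2 (starts at byte 1)
Byte[3]=DC: 2-byte lead, need 1 cont bytes. acc=0x1C
Byte[4]=BF: continuation. acc=(acc<<6)|0x3F=0x73F
Completed: cp=U+073F (starts at byte 3)
Byte[5]=DC: 2-byte lead, need 1 cont bytes. acc=0x1C
Byte[6]=BE: continuation. acc=(acc<<6)|0x3E=0x73E
Completed: cp=U+073E (starts at byte 5)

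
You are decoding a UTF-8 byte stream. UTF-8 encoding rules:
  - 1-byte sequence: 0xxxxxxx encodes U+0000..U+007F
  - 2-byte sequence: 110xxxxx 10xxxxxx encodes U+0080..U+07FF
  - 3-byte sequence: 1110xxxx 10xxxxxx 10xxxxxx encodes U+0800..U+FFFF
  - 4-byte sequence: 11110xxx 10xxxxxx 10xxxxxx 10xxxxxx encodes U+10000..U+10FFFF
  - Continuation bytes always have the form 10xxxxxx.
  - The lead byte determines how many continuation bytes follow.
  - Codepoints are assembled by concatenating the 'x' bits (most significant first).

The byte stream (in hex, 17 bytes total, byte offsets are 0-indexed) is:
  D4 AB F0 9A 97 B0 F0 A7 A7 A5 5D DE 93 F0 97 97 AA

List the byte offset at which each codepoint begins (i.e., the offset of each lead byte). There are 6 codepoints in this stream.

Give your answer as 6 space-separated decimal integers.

Answer: 0 2 6 10 11 13

Derivation:
Byte[0]=D4: 2-byte lead, need 1 cont bytes. acc=0x14
Byte[1]=AB: continuation. acc=(acc<<6)|0x2B=0x52B
Completed: cp=U+052B (starts at byte 0)
Byte[2]=F0: 4-byte lead, need 3 cont bytes. acc=0x0
Byte[3]=9A: continuation. acc=(acc<<6)|0x1A=0x1A
Byte[4]=97: continuation. acc=(acc<<6)|0x17=0x697
Byte[5]=B0: continuation. acc=(acc<<6)|0x30=0x1A5F0
Completed: cp=U+1A5F0 (starts at byte 2)
Byte[6]=F0: 4-byte lead, need 3 cont bytes. acc=0x0
Byte[7]=A7: continuation. acc=(acc<<6)|0x27=0x27
Byte[8]=A7: continuation. acc=(acc<<6)|0x27=0x9E7
Byte[9]=A5: continuation. acc=(acc<<6)|0x25=0x279E5
Completed: cp=U+279E5 (starts at byte 6)
Byte[10]=5D: 1-byte ASCII. cp=U+005D
Byte[11]=DE: 2-byte lead, need 1 cont bytes. acc=0x1E
Byte[12]=93: continuation. acc=(acc<<6)|0x13=0x793
Completed: cp=U+0793 (starts at byte 11)
Byte[13]=F0: 4-byte lead, need 3 cont bytes. acc=0x0
Byte[14]=97: continuation. acc=(acc<<6)|0x17=0x17
Byte[15]=97: continuation. acc=(acc<<6)|0x17=0x5D7
Byte[16]=AA: continuation. acc=(acc<<6)|0x2A=0x175EA
Completed: cp=U+175EA (starts at byte 13)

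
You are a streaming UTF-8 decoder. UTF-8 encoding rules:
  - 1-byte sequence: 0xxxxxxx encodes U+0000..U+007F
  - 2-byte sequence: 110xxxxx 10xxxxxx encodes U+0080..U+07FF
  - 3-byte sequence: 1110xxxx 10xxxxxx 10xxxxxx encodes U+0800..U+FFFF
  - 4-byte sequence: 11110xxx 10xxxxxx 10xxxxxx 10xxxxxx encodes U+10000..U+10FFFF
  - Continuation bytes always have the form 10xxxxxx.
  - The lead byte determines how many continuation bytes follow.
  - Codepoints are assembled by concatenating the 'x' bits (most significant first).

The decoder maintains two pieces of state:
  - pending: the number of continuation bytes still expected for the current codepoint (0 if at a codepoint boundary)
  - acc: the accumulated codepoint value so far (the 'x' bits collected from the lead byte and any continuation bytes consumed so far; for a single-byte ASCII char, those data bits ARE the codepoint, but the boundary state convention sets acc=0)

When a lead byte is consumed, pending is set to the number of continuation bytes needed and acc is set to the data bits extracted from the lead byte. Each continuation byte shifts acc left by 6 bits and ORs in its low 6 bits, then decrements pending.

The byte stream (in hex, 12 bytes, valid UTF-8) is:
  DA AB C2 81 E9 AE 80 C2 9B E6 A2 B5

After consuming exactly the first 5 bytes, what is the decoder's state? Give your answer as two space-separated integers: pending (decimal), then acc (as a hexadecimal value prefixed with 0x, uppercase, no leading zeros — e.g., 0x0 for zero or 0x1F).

Answer: 2 0x9

Derivation:
Byte[0]=DA: 2-byte lead. pending=1, acc=0x1A
Byte[1]=AB: continuation. acc=(acc<<6)|0x2B=0x6AB, pending=0
Byte[2]=C2: 2-byte lead. pending=1, acc=0x2
Byte[3]=81: continuation. acc=(acc<<6)|0x01=0x81, pending=0
Byte[4]=E9: 3-byte lead. pending=2, acc=0x9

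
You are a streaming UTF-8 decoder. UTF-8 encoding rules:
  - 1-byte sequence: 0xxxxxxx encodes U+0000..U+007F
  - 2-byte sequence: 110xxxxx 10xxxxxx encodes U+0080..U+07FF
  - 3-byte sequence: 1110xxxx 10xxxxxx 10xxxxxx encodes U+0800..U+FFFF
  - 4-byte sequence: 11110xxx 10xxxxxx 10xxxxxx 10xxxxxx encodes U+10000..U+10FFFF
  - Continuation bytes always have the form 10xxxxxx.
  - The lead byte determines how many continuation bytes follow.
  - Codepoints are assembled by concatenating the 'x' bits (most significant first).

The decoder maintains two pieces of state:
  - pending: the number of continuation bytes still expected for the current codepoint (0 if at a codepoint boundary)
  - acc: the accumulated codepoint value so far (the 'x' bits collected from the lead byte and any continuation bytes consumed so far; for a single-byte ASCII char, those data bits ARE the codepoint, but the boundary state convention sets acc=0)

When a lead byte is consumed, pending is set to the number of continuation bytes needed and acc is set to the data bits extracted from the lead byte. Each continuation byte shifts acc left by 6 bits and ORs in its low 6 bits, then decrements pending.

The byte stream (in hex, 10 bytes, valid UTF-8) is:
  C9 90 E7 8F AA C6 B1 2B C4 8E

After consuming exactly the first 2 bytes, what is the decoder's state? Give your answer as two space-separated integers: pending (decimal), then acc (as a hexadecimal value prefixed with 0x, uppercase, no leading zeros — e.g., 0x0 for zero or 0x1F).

Answer: 0 0x250

Derivation:
Byte[0]=C9: 2-byte lead. pending=1, acc=0x9
Byte[1]=90: continuation. acc=(acc<<6)|0x10=0x250, pending=0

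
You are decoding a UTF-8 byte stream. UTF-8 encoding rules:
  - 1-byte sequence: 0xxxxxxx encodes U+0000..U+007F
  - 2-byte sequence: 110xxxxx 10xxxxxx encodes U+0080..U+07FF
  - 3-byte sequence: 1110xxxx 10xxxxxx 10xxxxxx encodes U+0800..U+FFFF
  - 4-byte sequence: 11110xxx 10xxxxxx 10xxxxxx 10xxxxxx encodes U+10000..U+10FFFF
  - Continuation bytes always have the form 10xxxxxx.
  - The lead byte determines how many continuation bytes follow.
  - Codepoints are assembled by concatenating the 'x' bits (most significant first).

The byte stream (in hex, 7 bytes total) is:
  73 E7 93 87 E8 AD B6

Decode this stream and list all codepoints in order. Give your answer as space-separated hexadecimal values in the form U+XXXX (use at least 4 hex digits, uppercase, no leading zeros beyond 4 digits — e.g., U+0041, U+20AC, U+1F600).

Byte[0]=73: 1-byte ASCII. cp=U+0073
Byte[1]=E7: 3-byte lead, need 2 cont bytes. acc=0x7
Byte[2]=93: continuation. acc=(acc<<6)|0x13=0x1D3
Byte[3]=87: continuation. acc=(acc<<6)|0x07=0x74C7
Completed: cp=U+74C7 (starts at byte 1)
Byte[4]=E8: 3-byte lead, need 2 cont bytes. acc=0x8
Byte[5]=AD: continuation. acc=(acc<<6)|0x2D=0x22D
Byte[6]=B6: continuation. acc=(acc<<6)|0x36=0x8B76
Completed: cp=U+8B76 (starts at byte 4)

Answer: U+0073 U+74C7 U+8B76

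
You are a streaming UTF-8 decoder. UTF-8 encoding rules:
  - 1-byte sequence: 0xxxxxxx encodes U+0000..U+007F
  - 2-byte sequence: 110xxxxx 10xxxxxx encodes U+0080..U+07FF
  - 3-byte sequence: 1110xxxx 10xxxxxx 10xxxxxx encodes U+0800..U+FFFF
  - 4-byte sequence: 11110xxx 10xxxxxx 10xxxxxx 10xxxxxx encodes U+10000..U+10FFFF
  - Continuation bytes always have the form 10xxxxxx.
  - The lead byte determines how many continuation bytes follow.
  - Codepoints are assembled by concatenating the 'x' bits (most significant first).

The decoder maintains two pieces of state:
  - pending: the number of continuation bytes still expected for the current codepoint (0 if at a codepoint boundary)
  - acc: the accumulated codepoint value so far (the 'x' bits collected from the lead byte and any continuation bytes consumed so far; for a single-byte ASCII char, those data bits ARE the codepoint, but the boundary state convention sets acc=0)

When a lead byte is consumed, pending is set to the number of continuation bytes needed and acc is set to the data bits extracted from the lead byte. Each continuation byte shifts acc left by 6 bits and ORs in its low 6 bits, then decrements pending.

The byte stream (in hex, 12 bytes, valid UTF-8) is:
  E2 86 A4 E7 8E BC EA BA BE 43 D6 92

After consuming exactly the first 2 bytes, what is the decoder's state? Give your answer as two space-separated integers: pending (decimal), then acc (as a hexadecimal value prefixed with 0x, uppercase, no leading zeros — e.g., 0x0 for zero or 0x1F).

Answer: 1 0x86

Derivation:
Byte[0]=E2: 3-byte lead. pending=2, acc=0x2
Byte[1]=86: continuation. acc=(acc<<6)|0x06=0x86, pending=1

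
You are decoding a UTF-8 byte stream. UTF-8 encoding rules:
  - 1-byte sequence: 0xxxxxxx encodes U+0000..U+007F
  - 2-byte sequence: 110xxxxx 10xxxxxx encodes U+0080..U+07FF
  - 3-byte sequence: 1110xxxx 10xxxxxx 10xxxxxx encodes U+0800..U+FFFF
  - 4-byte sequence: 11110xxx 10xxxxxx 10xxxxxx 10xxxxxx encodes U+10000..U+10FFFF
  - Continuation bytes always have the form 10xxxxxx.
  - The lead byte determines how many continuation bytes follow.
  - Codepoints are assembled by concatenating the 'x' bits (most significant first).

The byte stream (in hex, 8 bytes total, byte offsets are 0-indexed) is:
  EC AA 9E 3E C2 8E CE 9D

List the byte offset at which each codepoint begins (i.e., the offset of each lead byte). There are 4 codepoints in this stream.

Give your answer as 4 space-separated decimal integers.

Byte[0]=EC: 3-byte lead, need 2 cont bytes. acc=0xC
Byte[1]=AA: continuation. acc=(acc<<6)|0x2A=0x32A
Byte[2]=9E: continuation. acc=(acc<<6)|0x1E=0xCA9E
Completed: cp=U+CA9E (starts at byte 0)
Byte[3]=3E: 1-byte ASCII. cp=U+003E
Byte[4]=C2: 2-byte lead, need 1 cont bytes. acc=0x2
Byte[5]=8E: continuation. acc=(acc<<6)|0x0E=0x8E
Completed: cp=U+008E (starts at byte 4)
Byte[6]=CE: 2-byte lead, need 1 cont bytes. acc=0xE
Byte[7]=9D: continuation. acc=(acc<<6)|0x1D=0x39D
Completed: cp=U+039D (starts at byte 6)

Answer: 0 3 4 6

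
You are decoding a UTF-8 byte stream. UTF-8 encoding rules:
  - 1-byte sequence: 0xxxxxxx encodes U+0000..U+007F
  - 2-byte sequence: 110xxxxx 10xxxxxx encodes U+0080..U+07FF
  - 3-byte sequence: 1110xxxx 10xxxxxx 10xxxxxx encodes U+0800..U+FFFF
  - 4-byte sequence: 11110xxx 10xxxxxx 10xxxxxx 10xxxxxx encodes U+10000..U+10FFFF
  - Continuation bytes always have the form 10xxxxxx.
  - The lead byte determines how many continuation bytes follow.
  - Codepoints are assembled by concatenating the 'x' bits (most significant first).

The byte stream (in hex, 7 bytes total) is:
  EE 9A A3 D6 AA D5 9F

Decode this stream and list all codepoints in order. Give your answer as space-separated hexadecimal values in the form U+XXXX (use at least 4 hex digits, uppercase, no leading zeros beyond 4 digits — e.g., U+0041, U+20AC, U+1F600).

Answer: U+E6A3 U+05AA U+055F

Derivation:
Byte[0]=EE: 3-byte lead, need 2 cont bytes. acc=0xE
Byte[1]=9A: continuation. acc=(acc<<6)|0x1A=0x39A
Byte[2]=A3: continuation. acc=(acc<<6)|0x23=0xE6A3
Completed: cp=U+E6A3 (starts at byte 0)
Byte[3]=D6: 2-byte lead, need 1 cont bytes. acc=0x16
Byte[4]=AA: continuation. acc=(acc<<6)|0x2A=0x5AA
Completed: cp=U+05AA (starts at byte 3)
Byte[5]=D5: 2-byte lead, need 1 cont bytes. acc=0x15
Byte[6]=9F: continuation. acc=(acc<<6)|0x1F=0x55F
Completed: cp=U+055F (starts at byte 5)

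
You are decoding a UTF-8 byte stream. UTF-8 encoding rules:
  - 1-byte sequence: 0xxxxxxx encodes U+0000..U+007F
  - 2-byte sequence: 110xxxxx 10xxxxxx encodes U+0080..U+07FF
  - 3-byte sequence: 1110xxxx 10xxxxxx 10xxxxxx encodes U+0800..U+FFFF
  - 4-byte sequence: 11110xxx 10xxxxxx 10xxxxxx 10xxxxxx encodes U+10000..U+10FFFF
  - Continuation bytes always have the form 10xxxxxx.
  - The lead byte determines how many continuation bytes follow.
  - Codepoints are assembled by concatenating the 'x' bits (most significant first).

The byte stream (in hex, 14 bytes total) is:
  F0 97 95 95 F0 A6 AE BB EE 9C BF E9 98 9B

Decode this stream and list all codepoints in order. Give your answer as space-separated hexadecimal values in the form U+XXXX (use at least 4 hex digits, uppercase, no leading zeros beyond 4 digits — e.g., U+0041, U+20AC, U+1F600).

Byte[0]=F0: 4-byte lead, need 3 cont bytes. acc=0x0
Byte[1]=97: continuation. acc=(acc<<6)|0x17=0x17
Byte[2]=95: continuation. acc=(acc<<6)|0x15=0x5D5
Byte[3]=95: continuation. acc=(acc<<6)|0x15=0x17555
Completed: cp=U+17555 (starts at byte 0)
Byte[4]=F0: 4-byte lead, need 3 cont bytes. acc=0x0
Byte[5]=A6: continuation. acc=(acc<<6)|0x26=0x26
Byte[6]=AE: continuation. acc=(acc<<6)|0x2E=0x9AE
Byte[7]=BB: continuation. acc=(acc<<6)|0x3B=0x26BBB
Completed: cp=U+26BBB (starts at byte 4)
Byte[8]=EE: 3-byte lead, need 2 cont bytes. acc=0xE
Byte[9]=9C: continuation. acc=(acc<<6)|0x1C=0x39C
Byte[10]=BF: continuation. acc=(acc<<6)|0x3F=0xE73F
Completed: cp=U+E73F (starts at byte 8)
Byte[11]=E9: 3-byte lead, need 2 cont bytes. acc=0x9
Byte[12]=98: continuation. acc=(acc<<6)|0x18=0x258
Byte[13]=9B: continuation. acc=(acc<<6)|0x1B=0x961B
Completed: cp=U+961B (starts at byte 11)

Answer: U+17555 U+26BBB U+E73F U+961B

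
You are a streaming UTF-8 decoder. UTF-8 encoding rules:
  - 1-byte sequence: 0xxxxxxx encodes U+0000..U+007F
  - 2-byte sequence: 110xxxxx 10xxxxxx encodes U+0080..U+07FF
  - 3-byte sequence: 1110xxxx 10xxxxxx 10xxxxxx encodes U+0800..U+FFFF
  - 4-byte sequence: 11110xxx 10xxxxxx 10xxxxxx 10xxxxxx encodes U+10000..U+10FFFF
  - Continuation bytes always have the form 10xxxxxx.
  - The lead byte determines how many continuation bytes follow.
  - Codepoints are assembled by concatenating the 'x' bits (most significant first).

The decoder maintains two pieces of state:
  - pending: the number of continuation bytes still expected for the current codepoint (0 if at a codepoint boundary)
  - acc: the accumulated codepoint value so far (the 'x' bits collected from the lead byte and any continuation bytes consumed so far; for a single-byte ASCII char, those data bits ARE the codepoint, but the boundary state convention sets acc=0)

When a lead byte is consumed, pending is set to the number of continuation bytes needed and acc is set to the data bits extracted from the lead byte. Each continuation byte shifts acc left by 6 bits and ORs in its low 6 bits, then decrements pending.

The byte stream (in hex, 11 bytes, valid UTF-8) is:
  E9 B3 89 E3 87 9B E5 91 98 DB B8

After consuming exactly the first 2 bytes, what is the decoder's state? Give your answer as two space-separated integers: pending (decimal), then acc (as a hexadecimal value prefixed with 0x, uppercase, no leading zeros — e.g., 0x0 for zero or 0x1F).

Answer: 1 0x273

Derivation:
Byte[0]=E9: 3-byte lead. pending=2, acc=0x9
Byte[1]=B3: continuation. acc=(acc<<6)|0x33=0x273, pending=1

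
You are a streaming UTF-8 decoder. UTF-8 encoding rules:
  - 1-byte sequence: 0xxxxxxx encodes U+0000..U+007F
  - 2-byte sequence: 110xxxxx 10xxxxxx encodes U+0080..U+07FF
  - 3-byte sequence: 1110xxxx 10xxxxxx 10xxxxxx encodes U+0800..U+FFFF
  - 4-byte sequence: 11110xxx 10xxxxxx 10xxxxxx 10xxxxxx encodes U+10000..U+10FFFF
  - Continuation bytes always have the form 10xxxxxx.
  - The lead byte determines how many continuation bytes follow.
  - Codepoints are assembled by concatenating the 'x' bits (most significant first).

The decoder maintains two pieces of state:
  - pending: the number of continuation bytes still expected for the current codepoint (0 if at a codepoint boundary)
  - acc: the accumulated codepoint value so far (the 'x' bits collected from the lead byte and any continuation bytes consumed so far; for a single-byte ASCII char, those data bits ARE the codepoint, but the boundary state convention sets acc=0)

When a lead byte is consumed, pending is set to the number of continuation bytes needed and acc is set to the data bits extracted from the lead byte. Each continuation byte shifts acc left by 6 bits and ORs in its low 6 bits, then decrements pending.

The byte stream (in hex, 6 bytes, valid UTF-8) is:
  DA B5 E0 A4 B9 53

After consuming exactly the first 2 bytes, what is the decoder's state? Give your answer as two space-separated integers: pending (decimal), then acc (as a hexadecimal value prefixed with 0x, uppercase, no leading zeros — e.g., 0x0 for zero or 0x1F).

Byte[0]=DA: 2-byte lead. pending=1, acc=0x1A
Byte[1]=B5: continuation. acc=(acc<<6)|0x35=0x6B5, pending=0

Answer: 0 0x6B5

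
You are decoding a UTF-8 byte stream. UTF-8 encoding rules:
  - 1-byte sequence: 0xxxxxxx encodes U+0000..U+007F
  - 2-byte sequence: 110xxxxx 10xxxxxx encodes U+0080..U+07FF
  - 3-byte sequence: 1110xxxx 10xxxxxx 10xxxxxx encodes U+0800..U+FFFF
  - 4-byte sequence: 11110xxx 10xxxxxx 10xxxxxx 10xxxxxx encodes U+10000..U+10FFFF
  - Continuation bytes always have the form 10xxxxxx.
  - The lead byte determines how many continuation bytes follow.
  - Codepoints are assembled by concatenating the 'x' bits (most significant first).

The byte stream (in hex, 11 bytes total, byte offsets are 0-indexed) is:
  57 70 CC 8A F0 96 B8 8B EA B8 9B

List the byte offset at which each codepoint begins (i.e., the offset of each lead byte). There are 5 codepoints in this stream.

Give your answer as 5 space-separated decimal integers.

Byte[0]=57: 1-byte ASCII. cp=U+0057
Byte[1]=70: 1-byte ASCII. cp=U+0070
Byte[2]=CC: 2-byte lead, need 1 cont bytes. acc=0xC
Byte[3]=8A: continuation. acc=(acc<<6)|0x0A=0x30A
Completed: cp=U+030A (starts at byte 2)
Byte[4]=F0: 4-byte lead, need 3 cont bytes. acc=0x0
Byte[5]=96: continuation. acc=(acc<<6)|0x16=0x16
Byte[6]=B8: continuation. acc=(acc<<6)|0x38=0x5B8
Byte[7]=8B: continuation. acc=(acc<<6)|0x0B=0x16E0B
Completed: cp=U+16E0B (starts at byte 4)
Byte[8]=EA: 3-byte lead, need 2 cont bytes. acc=0xA
Byte[9]=B8: continuation. acc=(acc<<6)|0x38=0x2B8
Byte[10]=9B: continuation. acc=(acc<<6)|0x1B=0xAE1B
Completed: cp=U+AE1B (starts at byte 8)

Answer: 0 1 2 4 8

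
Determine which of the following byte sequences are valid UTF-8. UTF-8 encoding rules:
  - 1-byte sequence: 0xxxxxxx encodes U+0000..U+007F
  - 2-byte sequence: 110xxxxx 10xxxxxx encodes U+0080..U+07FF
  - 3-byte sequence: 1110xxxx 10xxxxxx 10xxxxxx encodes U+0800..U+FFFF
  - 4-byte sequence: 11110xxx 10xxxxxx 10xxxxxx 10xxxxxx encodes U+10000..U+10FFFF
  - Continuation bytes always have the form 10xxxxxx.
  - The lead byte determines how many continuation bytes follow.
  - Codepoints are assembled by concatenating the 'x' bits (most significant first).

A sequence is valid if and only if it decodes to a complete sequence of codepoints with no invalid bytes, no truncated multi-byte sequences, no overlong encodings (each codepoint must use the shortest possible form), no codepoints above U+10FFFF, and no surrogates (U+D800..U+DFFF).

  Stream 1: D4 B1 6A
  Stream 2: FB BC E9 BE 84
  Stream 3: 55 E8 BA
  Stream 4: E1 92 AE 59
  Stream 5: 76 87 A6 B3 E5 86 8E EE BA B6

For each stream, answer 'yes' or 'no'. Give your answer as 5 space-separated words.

Answer: yes no no yes no

Derivation:
Stream 1: decodes cleanly. VALID
Stream 2: error at byte offset 0. INVALID
Stream 3: error at byte offset 3. INVALID
Stream 4: decodes cleanly. VALID
Stream 5: error at byte offset 1. INVALID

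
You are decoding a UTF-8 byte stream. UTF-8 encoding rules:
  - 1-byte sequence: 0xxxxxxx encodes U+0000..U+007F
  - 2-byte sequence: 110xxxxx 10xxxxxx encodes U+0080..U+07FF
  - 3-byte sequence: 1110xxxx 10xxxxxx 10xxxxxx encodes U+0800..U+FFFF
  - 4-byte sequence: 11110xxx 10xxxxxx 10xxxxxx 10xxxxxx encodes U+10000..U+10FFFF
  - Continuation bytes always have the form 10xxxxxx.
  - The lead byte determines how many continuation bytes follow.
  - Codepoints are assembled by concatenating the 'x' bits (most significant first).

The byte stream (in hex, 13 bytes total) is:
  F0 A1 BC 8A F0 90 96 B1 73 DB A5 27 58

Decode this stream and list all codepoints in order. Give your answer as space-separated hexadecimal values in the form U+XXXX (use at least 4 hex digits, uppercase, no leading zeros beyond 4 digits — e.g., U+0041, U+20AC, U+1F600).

Answer: U+21F0A U+105B1 U+0073 U+06E5 U+0027 U+0058

Derivation:
Byte[0]=F0: 4-byte lead, need 3 cont bytes. acc=0x0
Byte[1]=A1: continuation. acc=(acc<<6)|0x21=0x21
Byte[2]=BC: continuation. acc=(acc<<6)|0x3C=0x87C
Byte[3]=8A: continuation. acc=(acc<<6)|0x0A=0x21F0A
Completed: cp=U+21F0A (starts at byte 0)
Byte[4]=F0: 4-byte lead, need 3 cont bytes. acc=0x0
Byte[5]=90: continuation. acc=(acc<<6)|0x10=0x10
Byte[6]=96: continuation. acc=(acc<<6)|0x16=0x416
Byte[7]=B1: continuation. acc=(acc<<6)|0x31=0x105B1
Completed: cp=U+105B1 (starts at byte 4)
Byte[8]=73: 1-byte ASCII. cp=U+0073
Byte[9]=DB: 2-byte lead, need 1 cont bytes. acc=0x1B
Byte[10]=A5: continuation. acc=(acc<<6)|0x25=0x6E5
Completed: cp=U+06E5 (starts at byte 9)
Byte[11]=27: 1-byte ASCII. cp=U+0027
Byte[12]=58: 1-byte ASCII. cp=U+0058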